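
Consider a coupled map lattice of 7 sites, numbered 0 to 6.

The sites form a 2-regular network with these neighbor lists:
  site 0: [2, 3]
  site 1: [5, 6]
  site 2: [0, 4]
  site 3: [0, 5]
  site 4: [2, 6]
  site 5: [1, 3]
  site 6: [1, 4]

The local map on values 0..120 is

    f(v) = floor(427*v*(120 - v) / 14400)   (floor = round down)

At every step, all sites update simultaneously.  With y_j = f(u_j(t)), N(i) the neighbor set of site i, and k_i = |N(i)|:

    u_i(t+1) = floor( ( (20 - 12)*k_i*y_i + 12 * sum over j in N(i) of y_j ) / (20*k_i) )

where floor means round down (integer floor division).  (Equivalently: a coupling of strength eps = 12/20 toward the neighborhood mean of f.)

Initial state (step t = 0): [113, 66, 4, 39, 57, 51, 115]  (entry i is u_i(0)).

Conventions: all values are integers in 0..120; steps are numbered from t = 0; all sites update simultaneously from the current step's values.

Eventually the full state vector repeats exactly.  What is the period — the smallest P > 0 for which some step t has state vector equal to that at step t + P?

Simulating step by step:
t=0: [113, 66, 4, 39, 57, 51, 115]
t=1: [41, 78, 43, 75, 51, 101, 70]
t=2: [97, 86, 99, 85, 101, 81, 101]
t=3: [71, 79, 61, 82, 57, 89, 65]
t=4: [100, 94, 105, 92, 106, 88, 103]
t=5: [60, 69, 49, 73, 46, 77, 55]
t=6: [103, 102, 103, 101, 102, 100, 103]
t=7: [52, 54, 51, 55, 52, 56, 52]
t=8: [104, 105, 104, 105, 104, 105, 104]
t=9: [48, 46, 49, 46, 49, 46, 48]
t=10: [101, 100, 102, 100, 102, 100, 101]
t=11: [56, 58, 54, 58, 54, 59, 56]
t=12: [105, 106, 105, 106, 105, 106, 105]
t=13: [45, 44, 46, 44, 46, 44, 45]
t=14: [99, 99, 100, 99, 100, 99, 99]
t=15: [60, 61, 59, 61, 59, 61, 60]
t=16: [106, 106, 106, 106, 106, 106, 106]
t=17: [44, 44, 44, 44, 44, 44, 44]
t=18: [99, 99, 99, 99, 99, 99, 99]
t=19: [61, 61, 61, 61, 61, 61, 61]
t=20: [106, 106, 106, 106, 106, 106, 106]

Answer: 4
Key observation: The state at step 16, [106, 106, 106, 106, 106, 106, 106], reappears at step 20 — and no state repeats earlier — so the cycle the system enters has period 4.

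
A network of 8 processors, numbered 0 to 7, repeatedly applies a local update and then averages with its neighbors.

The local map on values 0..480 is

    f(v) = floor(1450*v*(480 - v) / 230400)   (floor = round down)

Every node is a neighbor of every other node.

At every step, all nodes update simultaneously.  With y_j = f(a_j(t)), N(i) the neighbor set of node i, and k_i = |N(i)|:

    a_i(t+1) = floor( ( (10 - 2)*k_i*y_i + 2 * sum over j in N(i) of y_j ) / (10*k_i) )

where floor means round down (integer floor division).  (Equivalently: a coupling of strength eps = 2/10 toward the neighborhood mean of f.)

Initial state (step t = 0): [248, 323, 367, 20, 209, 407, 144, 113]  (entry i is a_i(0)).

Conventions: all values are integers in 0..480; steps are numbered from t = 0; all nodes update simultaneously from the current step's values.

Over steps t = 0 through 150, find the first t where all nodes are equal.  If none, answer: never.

Simulating step by step:
t=0: [248, 323, 367, 20, 209, 407, 144, 113]  (not all equal)
t=1: [339, 306, 260, 104, 334, 203, 294, 260]  (not all equal)
t=2: [305, 332, 351, 264, 310, 346, 339, 351]  (not all equal)
t=3: [329, 309, 290, 347, 326, 295, 302, 290]  (not all equal)
t=4: [315, 331, 341, 298, 317, 339, 335, 341]  (not all equal)
t=5: [323, 310, 301, 334, 322, 302, 306, 301]  (not all equal)
t=6: [321, 330, 336, 311, 321, 335, 333, 336]  (not all equal)
t=7: [319, 311, 306, 326, 319, 306, 309, 306]  (not all equal)
t=8: [324, 329, 333, 318, 324, 333, 331, 333]  (not all equal)
t=9: [316, 312, 309, 321, 316, 309, 310, 309]  (not all equal)
t=10: [326, 328, 331, 322, 326, 331, 330, 331]  (not all equal)
t=11: [314, 313, 310, 318, 314, 310, 311, 310]  (not all equal)
t=12: [328, 328, 330, 325, 328, 330, 329, 330]  (not all equal)
t=13: [312, 312, 311, 316, 312, 311, 312, 311]  (not all equal)
t=14: [329, 329, 329, 326, 329, 329, 329, 329]  (not all equal)
t=15: [312, 312, 312, 314, 312, 312, 312, 312]  (not all equal)
t=16: [328, 328, 328, 328, 328, 328, 328, 328]  (all equal)

Answer: 16
Key observation: Synchronization is absorbing here: once all nodes are equal they stay equal, and step 16 is the first all-equal step.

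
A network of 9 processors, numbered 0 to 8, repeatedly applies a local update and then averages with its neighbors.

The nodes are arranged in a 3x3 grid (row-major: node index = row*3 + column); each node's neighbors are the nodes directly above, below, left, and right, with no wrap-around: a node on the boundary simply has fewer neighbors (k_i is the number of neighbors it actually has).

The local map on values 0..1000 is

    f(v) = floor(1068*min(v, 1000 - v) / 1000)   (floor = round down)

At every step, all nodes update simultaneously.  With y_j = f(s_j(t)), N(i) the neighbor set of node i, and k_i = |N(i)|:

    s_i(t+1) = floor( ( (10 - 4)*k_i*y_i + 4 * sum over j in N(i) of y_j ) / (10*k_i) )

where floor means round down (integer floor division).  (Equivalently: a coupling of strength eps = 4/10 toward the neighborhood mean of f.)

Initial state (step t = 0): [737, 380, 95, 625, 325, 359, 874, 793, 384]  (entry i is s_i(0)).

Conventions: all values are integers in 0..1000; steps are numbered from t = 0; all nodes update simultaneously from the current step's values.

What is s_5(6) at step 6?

Simulating step by step:
t=0: [737, 380, 95, 625, 325, 359, 874, 793, 384]
t=1: [329, 340, 218, 341, 349, 344, 204, 251, 366]
t=2: [356, 345, 285, 343, 359, 352, 256, 291, 361]
t=3: [374, 363, 331, 357, 371, 367, 299, 324, 368]
t=4: [393, 385, 367, 377, 388, 386, 336, 355, 383]
t=5: [414, 409, 399, 400, 408, 409, 371, 384, 403]
t=6: [437, 435, 430, 425, 431, 433, 405, 414, 427]

Answer: s_5(6) = 433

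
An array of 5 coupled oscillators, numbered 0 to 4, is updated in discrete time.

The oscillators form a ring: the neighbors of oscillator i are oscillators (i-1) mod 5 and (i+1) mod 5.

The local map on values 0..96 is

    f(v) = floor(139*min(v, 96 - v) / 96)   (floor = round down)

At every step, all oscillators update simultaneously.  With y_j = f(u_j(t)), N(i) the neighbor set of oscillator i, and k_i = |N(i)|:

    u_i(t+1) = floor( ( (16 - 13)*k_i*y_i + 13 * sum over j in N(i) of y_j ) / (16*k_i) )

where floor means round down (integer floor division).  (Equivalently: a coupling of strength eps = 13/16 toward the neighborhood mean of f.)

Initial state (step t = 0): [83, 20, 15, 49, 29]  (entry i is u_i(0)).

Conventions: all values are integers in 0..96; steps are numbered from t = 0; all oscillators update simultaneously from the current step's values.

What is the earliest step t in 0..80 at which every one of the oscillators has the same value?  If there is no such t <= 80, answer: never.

Answer: 17
Key observation: Synchronization is absorbing here: once all oscillators are equal they stay equal, and step 17 is the first all-equal step.

Derivation:
t=0: [83, 20, 15, 49, 29]  (not all equal)
t=1: [31, 21, 42, 37, 42]  (not all equal)
t=2: [44, 47, 44, 58, 50]  (not all equal)
t=3: [66, 63, 61, 62, 60]  (not all equal)
t=4: [48, 46, 48, 50, 47]  (not all equal)
t=5: [67, 68, 66, 68, 67]  (not all equal)
t=6: [40, 41, 40, 41, 40]  (not all equal)
t=7: [57, 57, 58, 57, 57]  (not all equal)
t=8: [56, 55, 55, 55, 56]  (not all equal)
t=9: [57, 58, 59, 58, 57]  (not all equal)
t=10: [55, 54, 54, 54, 55]  (not all equal)
t=11: [59, 59, 60, 59, 59]  (not all equal)
t=12: [53, 52, 52, 52, 53]  (not all equal)
t=13: [62, 62, 63, 62, 62]  (not all equal)
t=14: [49, 48, 48, 48, 49]  (not all equal)
t=15: [68, 68, 69, 68, 68]  (not all equal)
t=16: [40, 39, 39, 39, 40]  (not all equal)
t=17: [56, 56, 56, 56, 56]  (all equal)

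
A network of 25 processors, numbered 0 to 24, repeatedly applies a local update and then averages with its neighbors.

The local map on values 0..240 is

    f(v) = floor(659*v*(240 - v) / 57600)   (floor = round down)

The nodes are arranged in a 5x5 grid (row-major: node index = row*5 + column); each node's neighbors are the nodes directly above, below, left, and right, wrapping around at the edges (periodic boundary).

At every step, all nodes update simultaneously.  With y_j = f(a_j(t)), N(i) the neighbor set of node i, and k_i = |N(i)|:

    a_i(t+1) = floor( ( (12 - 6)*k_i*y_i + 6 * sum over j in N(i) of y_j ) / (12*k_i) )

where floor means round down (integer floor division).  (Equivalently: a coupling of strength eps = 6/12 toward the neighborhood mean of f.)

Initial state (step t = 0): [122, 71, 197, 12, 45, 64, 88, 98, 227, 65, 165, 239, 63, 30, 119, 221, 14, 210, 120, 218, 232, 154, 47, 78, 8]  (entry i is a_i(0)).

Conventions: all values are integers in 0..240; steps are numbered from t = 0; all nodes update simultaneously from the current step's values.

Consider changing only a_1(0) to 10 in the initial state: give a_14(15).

Answer: a_14(15) = 153
Key observation: This trace re-runs the system from the modified initial state.

Derivation:
t=0: [122, 10, 197, 12, 45, 64, 88, 98, 227, 65, 165, 239, 63, 30, 119, 221, 14, 210, 120, 218, 232, 154, 47, 78, 8]
t=1: [116, 83, 87, 62, 93, 137, 115, 130, 65, 118, 113, 58, 101, 97, 131, 55, 52, 89, 124, 76, 58, 98, 109, 111, 50]
t=2: [155, 154, 151, 138, 148, 162, 156, 157, 141, 158, 152, 134, 154, 156, 160, 125, 124, 151, 159, 139, 128, 147, 159, 151, 126]
t=3: [151, 151, 152, 158, 155, 147, 150, 151, 155, 149, 153, 158, 152, 149, 149, 162, 161, 152, 150, 157, 161, 156, 150, 153, 161]
t=4: [152, 152, 152, 149, 150, 154, 153, 152, 151, 153, 151, 149, 152, 154, 153, 145, 146, 152, 153, 149, 146, 149, 152, 151, 147]
t=5: [153, 153, 153, 154, 154, 151, 152, 152, 152, 152, 153, 154, 153, 151, 152, 156, 156, 153, 152, 154, 156, 155, 153, 153, 155]
t=6: [151, 151, 152, 151, 151, 152, 152, 152, 152, 152, 151, 151, 152, 152, 152, 149, 149, 151, 152, 151, 149, 150, 151, 151, 150]
t=7: [153, 153, 153, 153, 153, 153, 153, 153, 153, 153, 153, 153, 153, 153, 153, 154, 154, 153, 153, 153, 154, 154, 153, 153, 153]
t=8: [151, 151, 152, 152, 152, 152, 152, 152, 152, 152, 151, 151, 152, 152, 152, 151, 151, 151, 152, 151, 151, 151, 151, 152, 151]
t=9: [153, 153, 153, 153, 153, 153, 153, 153, 153, 153, 153, 153, 153, 153, 153, 153, 153, 153, 153, 153, 153, 153, 153, 153, 153]
t=10: [152, 152, 152, 152, 152, 152, 152, 152, 152, 152, 152, 152, 152, 152, 152, 152, 152, 152, 152, 152, 152, 152, 152, 152, 152]
t=11: [153, 153, 153, 153, 153, 153, 153, 153, 153, 153, 153, 153, 153, 153, 153, 153, 153, 153, 153, 153, 153, 153, 153, 153, 153]
t=12: [152, 152, 152, 152, 152, 152, 152, 152, 152, 152, 152, 152, 152, 152, 152, 152, 152, 152, 152, 152, 152, 152, 152, 152, 152]
t=13: [153, 153, 153, 153, 153, 153, 153, 153, 153, 153, 153, 153, 153, 153, 153, 153, 153, 153, 153, 153, 153, 153, 153, 153, 153]
t=14: [152, 152, 152, 152, 152, 152, 152, 152, 152, 152, 152, 152, 152, 152, 152, 152, 152, 152, 152, 152, 152, 152, 152, 152, 152]
t=15: [153, 153, 153, 153, 153, 153, 153, 153, 153, 153, 153, 153, 153, 153, 153, 153, 153, 153, 153, 153, 153, 153, 153, 153, 153]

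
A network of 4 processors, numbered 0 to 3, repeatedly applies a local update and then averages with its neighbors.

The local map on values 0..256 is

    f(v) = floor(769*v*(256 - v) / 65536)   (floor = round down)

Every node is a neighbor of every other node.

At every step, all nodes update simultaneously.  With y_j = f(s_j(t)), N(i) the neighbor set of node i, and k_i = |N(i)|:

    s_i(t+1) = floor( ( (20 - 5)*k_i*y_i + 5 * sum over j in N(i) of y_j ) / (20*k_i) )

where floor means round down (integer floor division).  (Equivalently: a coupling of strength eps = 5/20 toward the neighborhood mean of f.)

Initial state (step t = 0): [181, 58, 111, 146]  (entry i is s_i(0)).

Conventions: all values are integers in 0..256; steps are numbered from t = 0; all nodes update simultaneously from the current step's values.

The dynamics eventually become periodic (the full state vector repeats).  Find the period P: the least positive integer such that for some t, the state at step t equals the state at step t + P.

Answer: 2
Key observation: The state at step 10, [172, 172, 172, 172], reappears at step 12 — and no state repeats earlier — so the cycle the system enters has period 2.

Derivation:
t=0: [181, 58, 111, 146]
t=1: [161, 145, 181, 181]
t=2: [176, 182, 163, 163]
t=3: [166, 161, 174, 174]
t=4: [174, 176, 168, 168]
t=5: [167, 166, 171, 171]
t=6: [173, 174, 170, 170]
t=7: [168, 167, 170, 170]
t=8: [172, 173, 171, 171]
t=9: [169, 168, 169, 169]
t=10: [172, 172, 172, 172]
t=11: [169, 169, 169, 169]
t=12: [172, 172, 172, 172]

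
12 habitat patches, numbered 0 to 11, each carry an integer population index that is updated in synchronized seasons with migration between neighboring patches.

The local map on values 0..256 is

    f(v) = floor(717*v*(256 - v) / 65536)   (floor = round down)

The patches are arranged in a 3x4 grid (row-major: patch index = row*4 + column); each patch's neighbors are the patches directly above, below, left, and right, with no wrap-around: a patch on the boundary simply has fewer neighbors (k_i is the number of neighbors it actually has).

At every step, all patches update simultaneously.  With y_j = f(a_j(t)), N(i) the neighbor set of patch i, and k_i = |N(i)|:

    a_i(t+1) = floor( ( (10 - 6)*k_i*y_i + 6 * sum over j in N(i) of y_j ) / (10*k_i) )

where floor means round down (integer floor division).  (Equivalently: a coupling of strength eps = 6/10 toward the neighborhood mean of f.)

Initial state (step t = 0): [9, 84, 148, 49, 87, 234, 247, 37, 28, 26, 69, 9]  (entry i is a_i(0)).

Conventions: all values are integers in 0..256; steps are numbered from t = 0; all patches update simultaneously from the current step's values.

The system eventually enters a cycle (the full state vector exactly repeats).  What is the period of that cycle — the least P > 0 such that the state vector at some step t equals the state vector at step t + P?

Answer: 2
Key observation: The state at step 9, [164, 164, 165, 165, 164, 165, 165, 165, 165, 165, 165, 165], reappears at step 11 — and no state repeats earlier — so the cycle the system enters has period 2.

Derivation:
t=0: [9, 84, 148, 49, 87, 234, 247, 37, 28, 26, 69, 9]
t=1: [105, 114, 128, 122, 93, 83, 78, 66, 95, 79, 79, 78]
t=2: [171, 172, 172, 166, 165, 159, 154, 150, 161, 156, 151, 147]
t=3: [160, 160, 161, 164, 164, 166, 169, 171, 167, 169, 172, 173]
t=4: [167, 166, 165, 163, 164, 163, 161, 160, 162, 160, 158, 157]
t=5: [163, 163, 164, 165, 164, 165, 166, 167, 166, 167, 168, 169]
t=6: [165, 164, 164, 163, 164, 163, 163, 162, 163, 162, 161, 160]
t=7: [164, 164, 165, 165, 164, 165, 165, 166, 165, 165, 166, 167]
t=8: [165, 164, 164, 163, 164, 164, 163, 163, 164, 163, 163, 162]
t=9: [164, 164, 165, 165, 164, 165, 165, 165, 165, 165, 165, 165]
t=10: [165, 164, 164, 164, 164, 164, 164, 164, 164, 164, 164, 164]
t=11: [164, 164, 165, 165, 164, 165, 165, 165, 165, 165, 165, 165]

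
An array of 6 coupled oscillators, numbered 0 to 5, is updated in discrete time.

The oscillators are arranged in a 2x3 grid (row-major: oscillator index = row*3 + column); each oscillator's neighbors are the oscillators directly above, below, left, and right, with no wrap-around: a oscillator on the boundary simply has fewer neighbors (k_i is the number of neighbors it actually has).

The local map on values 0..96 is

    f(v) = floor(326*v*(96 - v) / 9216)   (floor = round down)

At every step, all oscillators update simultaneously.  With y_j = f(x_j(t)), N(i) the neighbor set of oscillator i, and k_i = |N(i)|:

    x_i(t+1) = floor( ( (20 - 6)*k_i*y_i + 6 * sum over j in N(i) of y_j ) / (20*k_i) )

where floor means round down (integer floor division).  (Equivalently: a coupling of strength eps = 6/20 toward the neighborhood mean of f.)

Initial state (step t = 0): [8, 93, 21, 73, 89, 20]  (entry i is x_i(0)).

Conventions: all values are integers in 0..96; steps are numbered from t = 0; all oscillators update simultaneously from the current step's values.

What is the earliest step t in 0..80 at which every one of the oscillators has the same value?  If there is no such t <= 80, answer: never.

Answer: 18
Key observation: Synchronization is absorbing here: once all oscillators are equal they stay equal, and step 18 is the first all-equal step.

Derivation:
t=0: [8, 93, 21, 73, 89, 20]  (not all equal)
t=1: [27, 16, 47, 48, 27, 48]  (not all equal)
t=2: [64, 52, 75, 76, 66, 78]  (not all equal)
t=3: [70, 75, 57, 58, 67, 53]  (not all equal)
t=4: [64, 59, 74, 73, 68, 77]  (not all equal)
t=5: [70, 73, 59, 62, 65, 54]  (not all equal)
t=6: [64, 62, 74, 72, 71, 78]  (not all equal)
t=7: [70, 70, 58, 62, 61, 52]  (not all equal)
t=8: [65, 66, 75, 72, 74, 78]  (not all equal)
t=9: [69, 67, 56, 61, 57, 51]  (not all equal)
t=10: [66, 69, 77, 73, 77, 80]  (not all equal)
t=11: [67, 62, 52, 59, 52, 46]  (not all equal)
t=12: [70, 74, 79, 76, 79, 80]  (not all equal)
t=13: [61, 55, 48, 53, 48, 45]  (not all equal)
t=14: [76, 79, 80, 79, 80, 81]  (not all equal)
t=15: [51, 47, 44, 47, 45, 42]  (not all equal)
t=16: [81, 80, 80, 81, 80, 80]  (not all equal)
t=17: [42, 44, 45, 42, 44, 45]  (not all equal)
t=18: [80, 80, 80, 80, 80, 80]  (all equal)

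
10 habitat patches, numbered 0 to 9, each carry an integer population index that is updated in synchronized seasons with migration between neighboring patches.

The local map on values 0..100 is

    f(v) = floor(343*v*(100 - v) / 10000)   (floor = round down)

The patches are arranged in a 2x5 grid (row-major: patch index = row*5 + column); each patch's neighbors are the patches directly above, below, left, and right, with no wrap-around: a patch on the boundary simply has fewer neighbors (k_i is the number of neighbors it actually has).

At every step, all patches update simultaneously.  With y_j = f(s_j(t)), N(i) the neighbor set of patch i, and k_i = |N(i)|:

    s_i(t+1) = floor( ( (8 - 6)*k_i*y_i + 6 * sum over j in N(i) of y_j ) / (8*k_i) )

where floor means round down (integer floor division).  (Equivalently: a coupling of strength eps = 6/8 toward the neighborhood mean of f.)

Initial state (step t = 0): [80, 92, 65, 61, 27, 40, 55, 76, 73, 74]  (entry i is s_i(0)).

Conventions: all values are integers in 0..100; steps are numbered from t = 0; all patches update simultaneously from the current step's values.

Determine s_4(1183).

Answer: s_4(1183) = 44
Key observation: The state at step 8, [84, 84, 85, 84, 84, 84, 84, 84, 84, 84], reappears at step 12: the system is in a cycle of period 4 from step 8 on.  Therefore the state at step 1183 equals the state at step 8 + ((1183 - 8) mod 4) = 11, which is [44, 46, 46, 46, 44, 45, 45, 46, 45, 45].

Derivation:
t=0: [80, 92, 65, 61, 27, 40, 55, 76, 73, 74]
t=1: [53, 60, 61, 73, 71, 72, 63, 72, 68, 66]
t=2: [77, 81, 74, 73, 71, 78, 74, 75, 71, 73]
t=3: [56, 60, 62, 68, 67, 61, 59, 66, 67, 69]
t=4: [82, 82, 78, 76, 73, 82, 80, 78, 74, 74]
t=5: [50, 53, 57, 63, 64, 51, 53, 58, 62, 65]
t=6: [85, 84, 82, 80, 78, 85, 84, 83, 80, 79]
t=7: [44, 46, 49, 54, 55, 44, 45, 49, 53, 56]
t=8: [84, 84, 85, 84, 84, 84, 84, 84, 84, 84]
t=9: [46, 45, 45, 45, 46, 46, 46, 45, 46, 46]
t=10: [84, 84, 84, 84, 84, 85, 84, 84, 84, 85]
t=11: [44, 46, 46, 46, 44, 45, 45, 46, 45, 45]
t=12: [84, 84, 85, 84, 84, 84, 84, 84, 84, 84]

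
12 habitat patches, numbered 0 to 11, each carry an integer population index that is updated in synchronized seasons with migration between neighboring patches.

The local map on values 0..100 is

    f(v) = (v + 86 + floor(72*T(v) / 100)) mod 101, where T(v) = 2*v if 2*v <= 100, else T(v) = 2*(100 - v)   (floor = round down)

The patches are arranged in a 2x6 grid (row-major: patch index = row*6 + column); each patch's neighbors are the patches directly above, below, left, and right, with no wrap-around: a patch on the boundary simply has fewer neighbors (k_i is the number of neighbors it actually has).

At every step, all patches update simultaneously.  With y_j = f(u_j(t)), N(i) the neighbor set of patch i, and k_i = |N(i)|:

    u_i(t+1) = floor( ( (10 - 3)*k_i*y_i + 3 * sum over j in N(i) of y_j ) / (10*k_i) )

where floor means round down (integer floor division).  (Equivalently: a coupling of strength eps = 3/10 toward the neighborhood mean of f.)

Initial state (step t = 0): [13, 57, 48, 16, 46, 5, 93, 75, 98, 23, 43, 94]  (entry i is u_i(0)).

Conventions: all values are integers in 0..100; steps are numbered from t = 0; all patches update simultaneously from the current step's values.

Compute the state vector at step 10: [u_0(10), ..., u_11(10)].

Simulating step by step:
t=0: [13, 57, 48, 16, 46, 5, 93, 75, 98, 23, 43, 94]
t=1: [24, 12, 11, 30, 89, 96, 78, 84, 73, 48, 84, 88]
t=2: [46, 24, 24, 50, 85, 87, 86, 84, 77, 25, 82, 89]
t=3: [88, 53, 44, 22, 82, 90, 92, 87, 84, 51, 87, 89]
t=4: [76, 30, 77, 45, 86, 89, 88, 81, 83, 25, 81, 89]
t=5: [88, 68, 90, 89, 91, 89, 91, 89, 87, 60, 87, 89]
t=6: [91, 96, 90, 80, 88, 88, 88, 90, 80, 27, 80, 89]
t=7: [88, 86, 89, 88, 90, 89, 89, 89, 87, 62, 88, 89]
t=8: [90, 90, 89, 80, 89, 89, 89, 89, 80, 27, 80, 89]
t=9: [89, 89, 89, 87, 89, 89, 89, 89, 87, 62, 87, 89]
t=10: [89, 89, 89, 80, 89, 89, 89, 89, 80, 27, 80, 89]

Answer: [89, 89, 89, 80, 89, 89, 89, 89, 80, 27, 80, 89]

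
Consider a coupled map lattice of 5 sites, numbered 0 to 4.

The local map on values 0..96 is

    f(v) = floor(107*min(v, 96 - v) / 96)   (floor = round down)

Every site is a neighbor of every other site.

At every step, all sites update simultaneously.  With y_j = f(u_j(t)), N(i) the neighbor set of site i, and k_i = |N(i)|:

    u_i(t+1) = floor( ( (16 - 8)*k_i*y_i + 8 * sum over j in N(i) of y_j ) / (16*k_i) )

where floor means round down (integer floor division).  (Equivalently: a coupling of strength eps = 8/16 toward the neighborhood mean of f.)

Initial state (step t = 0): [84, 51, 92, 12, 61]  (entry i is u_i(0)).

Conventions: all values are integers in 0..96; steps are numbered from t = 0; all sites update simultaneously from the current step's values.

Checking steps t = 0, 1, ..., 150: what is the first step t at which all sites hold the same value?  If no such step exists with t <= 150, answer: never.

Simulating step by step:
t=0: [84, 51, 92, 12, 61]  (not all equal)
t=1: [19, 33, 16, 19, 29]  (not all equal)
t=2: [23, 29, 22, 23, 27]  (not all equal)
t=3: [26, 29, 26, 26, 28]  (not all equal)
t=4: [28, 30, 28, 28, 30]  (not all equal)
t=5: [31, 32, 31, 31, 32]  (not all equal)
t=6: [34, 34, 34, 34, 34]  (all equal)

Answer: 6
Key observation: Synchronization is absorbing here: once all sites are equal they stay equal, and step 6 is the first all-equal step.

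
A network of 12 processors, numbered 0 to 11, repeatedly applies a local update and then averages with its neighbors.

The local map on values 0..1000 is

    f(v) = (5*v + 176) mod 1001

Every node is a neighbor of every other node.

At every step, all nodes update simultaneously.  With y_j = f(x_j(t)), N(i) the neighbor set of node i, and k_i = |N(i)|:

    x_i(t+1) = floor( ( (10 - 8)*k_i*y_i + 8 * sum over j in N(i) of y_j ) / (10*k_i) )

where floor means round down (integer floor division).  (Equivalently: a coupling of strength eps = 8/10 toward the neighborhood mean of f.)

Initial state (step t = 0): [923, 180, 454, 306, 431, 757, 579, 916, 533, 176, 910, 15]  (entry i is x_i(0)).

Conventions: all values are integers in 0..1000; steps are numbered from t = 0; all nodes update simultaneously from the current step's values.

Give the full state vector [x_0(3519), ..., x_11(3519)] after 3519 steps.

Simulating step by step:
t=0: [923, 180, 454, 306, 431, 757, 579, 916, 533, 176, 910, 15]
t=1: [535, 444, 491, 525, 477, 557, 443, 530, 542, 442, 527, 467]
t=2: [689, 631, 661, 682, 652, 703, 630, 685, 693, 629, 683, 645]
t=3: [514, 477, 496, 509, 490, 523, 476, 511, 516, 476, 510, 486]
t=4: [677, 653, 665, 673, 661, 682, 652, 675, 678, 652, 674, 659]
t=5: [513, 498, 505, 510, 503, 516, 497, 512, 513, 497, 511, 501]
t=6: [709, 700, 704, 708, 703, 711, 699, 709, 709, 699, 708, 702]
t=7: [700, 695, 697, 700, 697, 702, 694, 700, 700, 694, 700, 696]
t=8: [663, 660, 662, 663, 662, 665, 660, 663, 663, 660, 663, 661]
t=9: [484, 482, 483, 484, 483, 485, 482, 484, 484, 482, 484, 482]
t=10: [590, 589, 590, 590, 590, 591, 589, 590, 590, 589, 590, 589]
t=11: [121, 121, 121, 121, 121, 122, 121, 121, 121, 121, 121, 121]
t=12: [781, 781, 781, 781, 781, 782, 781, 781, 781, 781, 781, 781]
t=13: [77, 77, 77, 77, 77, 78, 77, 77, 77, 77, 77, 77]
t=14: [561, 561, 561, 561, 561, 562, 561, 561, 561, 561, 561, 561]
t=15: [979, 979, 979, 979, 979, 980, 979, 979, 979, 979, 979, 979]
t=16: [66, 66, 66, 66, 66, 67, 66, 66, 66, 66, 66, 66]
t=17: [506, 506, 506, 506, 506, 507, 506, 506, 506, 506, 506, 506]
t=18: [704, 704, 704, 704, 704, 705, 704, 704, 704, 704, 704, 704]
t=19: [693, 693, 693, 693, 693, 694, 693, 693, 693, 693, 693, 693]
t=20: [638, 638, 638, 638, 638, 639, 638, 638, 638, 638, 638, 638]
t=21: [363, 363, 363, 363, 363, 364, 363, 363, 363, 363, 363, 363]
t=22: [990, 990, 990, 990, 990, 991, 990, 990, 990, 990, 990, 990]
t=23: [121, 121, 121, 121, 121, 122, 121, 121, 121, 121, 121, 121]

Answer: [979, 979, 979, 979, 979, 980, 979, 979, 979, 979, 979, 979]
Key observation: The state at step 11, [121, 121, 121, 121, 121, 122, 121, 121, 121, 121, 121, 121], reappears at step 23: the system is in a cycle of period 12 from step 11 on.  Therefore the state at step 3519 equals the state at step 11 + ((3519 - 11) mod 12) = 15, which is [979, 979, 979, 979, 979, 980, 979, 979, 979, 979, 979, 979].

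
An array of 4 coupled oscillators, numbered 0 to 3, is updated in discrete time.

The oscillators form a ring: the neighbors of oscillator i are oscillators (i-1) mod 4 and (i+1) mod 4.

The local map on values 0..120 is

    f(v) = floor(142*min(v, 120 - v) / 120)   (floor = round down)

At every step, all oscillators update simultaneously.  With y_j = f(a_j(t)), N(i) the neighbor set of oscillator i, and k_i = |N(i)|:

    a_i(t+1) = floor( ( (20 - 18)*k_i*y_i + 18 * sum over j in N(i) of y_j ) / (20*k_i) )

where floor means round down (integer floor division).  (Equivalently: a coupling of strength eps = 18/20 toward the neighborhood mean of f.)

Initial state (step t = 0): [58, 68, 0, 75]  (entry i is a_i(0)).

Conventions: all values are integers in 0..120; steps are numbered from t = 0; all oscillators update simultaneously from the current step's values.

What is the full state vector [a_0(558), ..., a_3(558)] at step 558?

Simulating step by step:
t=0: [58, 68, 0, 75]
t=1: [58, 36, 51, 35]
t=2: [44, 61, 43, 61]
t=3: [67, 52, 67, 52]
t=4: [61, 61, 61, 61]
t=5: [69, 69, 69, 69]
t=6: [60, 60, 60, 60]
t=7: [71, 71, 71, 71]
t=8: [57, 57, 57, 57]
t=9: [67, 67, 67, 67]
t=10: [62, 62, 62, 62]
t=11: [68, 68, 68, 68]
t=12: [61, 61, 61, 61]

Answer: [60, 60, 60, 60]
Key observation: The state at step 4, [61, 61, 61, 61], reappears at step 12: the system is in a cycle of period 8 from step 4 on.  Therefore the state at step 558 equals the state at step 4 + ((558 - 4) mod 8) = 6, which is [60, 60, 60, 60].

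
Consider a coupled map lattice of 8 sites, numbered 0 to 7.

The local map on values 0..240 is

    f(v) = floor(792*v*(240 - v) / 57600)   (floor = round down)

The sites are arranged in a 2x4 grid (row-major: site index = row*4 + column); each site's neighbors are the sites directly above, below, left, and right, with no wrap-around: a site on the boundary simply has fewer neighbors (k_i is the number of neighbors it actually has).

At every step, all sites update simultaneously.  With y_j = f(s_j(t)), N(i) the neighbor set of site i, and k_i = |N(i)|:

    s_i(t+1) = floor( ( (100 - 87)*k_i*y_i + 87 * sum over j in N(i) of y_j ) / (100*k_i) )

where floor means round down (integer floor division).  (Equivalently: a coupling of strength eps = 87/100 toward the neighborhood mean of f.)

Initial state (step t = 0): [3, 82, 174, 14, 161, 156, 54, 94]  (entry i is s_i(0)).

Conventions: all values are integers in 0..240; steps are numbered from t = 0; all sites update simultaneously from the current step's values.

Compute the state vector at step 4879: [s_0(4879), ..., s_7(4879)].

Simulating step by step:
t=0: [3, 82, 174, 14, 161, 156, 54, 94]
t=1: [154, 123, 124, 155, 104, 165, 170, 103]
t=2: [193, 184, 182, 193, 178, 182, 183, 174]
t=3: [143, 138, 137, 147, 136, 145, 148, 136]
t=4: [193, 191, 189, 193, 190, 191, 191, 187]
t=5: [128, 128, 127, 132, 126, 128, 131, 127]
t=6: [197, 197, 196, 196, 197, 196, 196, 196]
t=7: [116, 117, 117, 118, 116, 116, 118, 118]
t=8: [197, 197, 197, 197, 197, 197, 197, 197]
t=9: [116, 116, 116, 116, 116, 116, 116, 116]
t=10: [197, 197, 197, 197, 197, 197, 197, 197]

Answer: [116, 116, 116, 116, 116, 116, 116, 116]
Key observation: The state at step 8, [197, 197, 197, 197, 197, 197, 197, 197], reappears at step 10: the system is in a cycle of period 2 from step 8 on.  Therefore the state at step 4879 equals the state at step 8 + ((4879 - 8) mod 2) = 9, which is [116, 116, 116, 116, 116, 116, 116, 116].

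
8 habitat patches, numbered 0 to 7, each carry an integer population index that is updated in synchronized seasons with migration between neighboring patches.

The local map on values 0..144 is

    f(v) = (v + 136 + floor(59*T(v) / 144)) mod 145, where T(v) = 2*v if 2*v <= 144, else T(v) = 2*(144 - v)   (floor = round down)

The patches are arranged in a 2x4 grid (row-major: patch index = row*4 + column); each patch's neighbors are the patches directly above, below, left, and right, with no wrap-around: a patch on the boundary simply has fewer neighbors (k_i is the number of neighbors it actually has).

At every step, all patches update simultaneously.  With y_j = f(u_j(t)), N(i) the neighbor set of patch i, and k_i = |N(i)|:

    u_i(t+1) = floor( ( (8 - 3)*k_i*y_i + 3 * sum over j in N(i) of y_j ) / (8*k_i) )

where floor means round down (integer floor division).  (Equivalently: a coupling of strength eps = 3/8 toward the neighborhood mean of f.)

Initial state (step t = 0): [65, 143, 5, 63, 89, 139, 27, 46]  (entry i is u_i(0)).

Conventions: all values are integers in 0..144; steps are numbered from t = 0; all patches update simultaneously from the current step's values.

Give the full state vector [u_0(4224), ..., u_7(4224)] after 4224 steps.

Simulating step by step:
t=0: [65, 143, 5, 63, 89, 139, 27, 46]
t=1: [116, 114, 34, 79, 123, 121, 51, 73]
t=2: [129, 119, 74, 109, 130, 124, 89, 114]
t=3: [131, 129, 124, 127, 131, 130, 125, 128]
t=4: [132, 131, 131, 131, 132, 131, 131, 131]
t=5: [132, 132, 132, 132, 132, 132, 132, 132]
t=6: [132, 132, 132, 132, 132, 132, 132, 132]

Answer: [132, 132, 132, 132, 132, 132, 132, 132]
Key observation: The state at step 5, [132, 132, 132, 132, 132, 132, 132, 132], reappears at step 6: the system is in a cycle of period 1 from step 5 on.  Therefore the state at step 4224 equals the state at step 5 + ((4224 - 5) mod 1) = 5, which is [132, 132, 132, 132, 132, 132, 132, 132].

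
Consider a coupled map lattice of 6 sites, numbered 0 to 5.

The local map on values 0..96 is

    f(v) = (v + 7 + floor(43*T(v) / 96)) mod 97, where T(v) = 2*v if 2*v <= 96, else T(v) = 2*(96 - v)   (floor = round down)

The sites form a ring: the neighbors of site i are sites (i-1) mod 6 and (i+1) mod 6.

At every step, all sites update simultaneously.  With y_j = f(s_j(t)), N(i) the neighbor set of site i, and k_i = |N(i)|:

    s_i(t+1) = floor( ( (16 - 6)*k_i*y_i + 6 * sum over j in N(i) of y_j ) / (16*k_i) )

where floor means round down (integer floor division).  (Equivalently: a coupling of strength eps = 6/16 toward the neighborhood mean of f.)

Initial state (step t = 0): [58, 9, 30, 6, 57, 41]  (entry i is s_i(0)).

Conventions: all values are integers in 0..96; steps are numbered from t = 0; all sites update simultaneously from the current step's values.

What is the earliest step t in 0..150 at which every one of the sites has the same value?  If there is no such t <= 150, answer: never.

Simulating step by step:
t=0: [58, 9, 30, 6, 57, 41]  (not all equal)
t=1: [21, 27, 47, 23, 19, 53]  (not all equal)
t=2: [39, 62, 80, 57, 36, 17]  (not all equal)
t=3: [57, 17, 3, 15, 54, 53]  (not all equal)
t=4: [8, 26, 21, 24, 7, 1]  (not all equal)
t=5: [25, 47, 49, 44, 23, 12]  (not all equal)
t=6: [57, 70, 35, 65, 53, 37]  (not all equal)
t=7: [15, 15, 46, 15, 15, 48]  (not all equal)
t=8: [28, 46, 71, 46, 28, 13]  (not all equal)
t=9: [60, 70, 37, 70, 60, 41]  (not all equal)
t=10: [17, 16, 49, 16, 17, 53]  (not all equal)
t=11: [31, 30, 14, 30, 31, 15]  (not all equal)
t=12: [59, 57, 44, 57, 59, 46]  (not all equal)
t=13: [19, 17, 56, 17, 19, 59]  (not all equal)
t=14: [34, 32, 15, 32, 34, 17]  (not all equal)
t=15: [64, 61, 47, 61, 64, 51]  (not all equal)
t=16: [1, 19, 60, 19, 1, 1]  (not all equal)
t=17: [14, 28, 17, 28, 14, 8]  (not all equal)
t=18: [36, 51, 46, 51, 36, 26]  (not all equal)
t=19: [57, 32, 59, 32, 57, 63]  (not all equal)
t=20: [13, 42, 26, 42, 13, 1]  (not all equal)
t=21: [37, 70, 67, 70, 37, 16]  (not all equal)
t=22: [55, 16, 2, 16, 55, 52]  (not all equal)
t=23: [7, 25, 20, 25, 7, 1]  (not all equal)
t=24: [24, 45, 47, 45, 24, 12]  (not all equal)
t=25: [55, 85, 94, 85, 55, 37]  (not all equal)
t=26: [15, 3, 4, 3, 15, 48]  (not all equal)
t=27: [24, 16, 13, 16, 24, 13]  (not all equal)
t=28: [45, 38, 33, 38, 45, 38]  (not all equal)
t=29: [87, 79, 72, 79, 87, 83]  (not all equal)
t=30: [4, 4, 3, 4, 4, 4]  (not all equal)
t=31: [14, 13, 12, 13, 14, 14]  (not all equal)
t=32: [32, 31, 29, 31, 32, 33]  (not all equal)
t=33: [67, 64, 62, 64, 67, 68]  (not all equal)
t=34: [2, 2, 2, 2, 2, 2]  (all equal)

Answer: 34
Key observation: Synchronization is absorbing here: once all sites are equal they stay equal, and step 34 is the first all-equal step.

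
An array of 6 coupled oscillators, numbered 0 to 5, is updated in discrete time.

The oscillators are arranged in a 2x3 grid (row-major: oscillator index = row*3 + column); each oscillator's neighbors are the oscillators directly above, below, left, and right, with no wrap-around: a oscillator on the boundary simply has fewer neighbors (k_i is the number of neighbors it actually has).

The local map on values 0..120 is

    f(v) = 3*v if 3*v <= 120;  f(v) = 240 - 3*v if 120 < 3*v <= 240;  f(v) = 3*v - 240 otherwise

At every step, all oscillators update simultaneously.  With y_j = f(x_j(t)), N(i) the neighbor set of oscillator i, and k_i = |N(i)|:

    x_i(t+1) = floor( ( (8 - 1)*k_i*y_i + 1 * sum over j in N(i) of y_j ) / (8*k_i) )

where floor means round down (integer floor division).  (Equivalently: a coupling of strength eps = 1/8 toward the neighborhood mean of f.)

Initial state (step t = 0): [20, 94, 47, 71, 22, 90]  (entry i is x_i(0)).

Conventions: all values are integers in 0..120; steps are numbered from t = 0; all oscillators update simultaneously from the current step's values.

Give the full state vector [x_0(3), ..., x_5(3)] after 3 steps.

Answer: [17, 49, 106, 27, 52, 63]

Derivation:
t=0: [20, 94, 47, 71, 22, 90]
t=1: [56, 46, 91, 31, 61, 36]
t=2: [75, 96, 42, 89, 62, 100]
t=3: [17, 49, 106, 27, 52, 63]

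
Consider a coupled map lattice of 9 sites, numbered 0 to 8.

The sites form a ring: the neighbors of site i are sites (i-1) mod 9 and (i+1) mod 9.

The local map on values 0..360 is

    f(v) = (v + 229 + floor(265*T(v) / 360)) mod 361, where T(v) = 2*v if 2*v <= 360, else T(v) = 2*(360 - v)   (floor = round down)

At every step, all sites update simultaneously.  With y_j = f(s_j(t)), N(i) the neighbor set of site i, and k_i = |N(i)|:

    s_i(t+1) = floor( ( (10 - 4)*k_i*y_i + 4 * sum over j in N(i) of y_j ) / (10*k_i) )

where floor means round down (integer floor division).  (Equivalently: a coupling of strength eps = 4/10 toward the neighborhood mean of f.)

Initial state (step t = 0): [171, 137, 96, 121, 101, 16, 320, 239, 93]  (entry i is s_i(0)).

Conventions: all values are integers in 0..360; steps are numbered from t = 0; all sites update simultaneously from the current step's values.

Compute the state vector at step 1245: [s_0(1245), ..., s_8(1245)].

Answer: [270, 270, 270, 270, 270, 270, 270, 270, 270]
Key observation: The state at step 7, [270, 270, 270, 270, 270, 270, 270, 270, 270], reappears at step 8: the system is in a cycle of period 1 from step 7 on.  Therefore the state at step 1245 equals the state at step 7 + ((1245 - 7) mod 1) = 7, which is [270, 270, 270, 270, 270, 270, 270, 270, 270].

Derivation:
t=0: [171, 137, 96, 121, 101, 16, 320, 239, 93]
t=1: [234, 202, 137, 144, 157, 233, 258, 239, 173]
t=2: [291, 279, 228, 226, 255, 278, 280, 285, 291]
t=3: [261, 269, 285, 288, 277, 268, 264, 262, 260]
t=4: [273, 269, 264, 263, 266, 270, 272, 274, 274]
t=5: [269, 270, 272, 272, 271, 270, 269, 268, 268]
t=6: [270, 269, 269, 269, 269, 270, 270, 270, 270]
t=7: [270, 270, 270, 270, 270, 270, 270, 270, 270]
t=8: [270, 270, 270, 270, 270, 270, 270, 270, 270]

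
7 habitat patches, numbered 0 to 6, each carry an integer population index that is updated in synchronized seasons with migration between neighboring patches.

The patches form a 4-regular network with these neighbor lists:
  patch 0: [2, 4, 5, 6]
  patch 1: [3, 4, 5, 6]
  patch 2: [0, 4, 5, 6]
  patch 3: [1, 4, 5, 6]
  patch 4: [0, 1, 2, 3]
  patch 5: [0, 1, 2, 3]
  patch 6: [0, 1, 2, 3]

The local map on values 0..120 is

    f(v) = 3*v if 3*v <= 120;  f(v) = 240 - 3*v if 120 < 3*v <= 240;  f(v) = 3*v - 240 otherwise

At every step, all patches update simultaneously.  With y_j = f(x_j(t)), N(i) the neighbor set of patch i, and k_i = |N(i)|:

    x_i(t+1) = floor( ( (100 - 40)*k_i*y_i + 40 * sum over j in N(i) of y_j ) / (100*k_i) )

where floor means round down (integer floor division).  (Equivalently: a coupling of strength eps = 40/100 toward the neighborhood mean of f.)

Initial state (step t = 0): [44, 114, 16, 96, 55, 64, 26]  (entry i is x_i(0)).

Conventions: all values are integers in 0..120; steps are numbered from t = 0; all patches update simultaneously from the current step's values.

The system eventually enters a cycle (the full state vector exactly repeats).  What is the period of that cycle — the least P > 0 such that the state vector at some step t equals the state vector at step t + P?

Answer: 4
Key observation: The state at step 66, [10, 10, 10, 10, 8, 8, 8], reappears at step 70 — and no state repeats earlier — so the cycle the system enters has period 4.

Derivation:
t=0: [44, 114, 16, 96, 55, 64, 26]
t=1: [89, 86, 59, 59, 75, 59, 77]
t=2: [31, 25, 49, 48, 26, 54, 22]
t=3: [87, 76, 87, 87, 82, 82, 75]
t=4: [17, 12, 17, 16, 11, 11, 16]
t=5: [47, 37, 47, 43, 38, 38, 47]
t=6: [102, 110, 102, 110, 110, 110, 101]
t=7: [70, 87, 70, 87, 85, 85, 69]
t=8: [27, 21, 27, 21, 19, 19, 30]
t=9: [77, 64, 77, 64, 63, 63, 82]
t=10: [17, 44, 17, 44, 42, 42, 15]
t=11: [63, 102, 63, 102, 100, 100, 58]
t=12: [54, 64, 54, 64, 59, 59, 63]
t=13: [72, 51, 72, 51, 63, 63, 55]
t=14: [34, 78, 34, 78, 52, 52, 67]
t=15: [92, 24, 92, 24, 72, 72, 45]
t=16: [40, 65, 40, 65, 36, 36, 84]
t=17: [106, 54, 106, 54, 97, 97, 40]
t=18: [76, 76, 76, 76, 61, 61, 103]
t=19: [26, 26, 26, 26, 39, 39, 46]
t=20: [88, 88, 88, 88, 101, 101, 92]
t=21: [33, 33, 33, 33, 47, 47, 31]
t=22: [98, 98, 98, 98, 99, 99, 95]
t=23: [53, 53, 53, 53, 55, 55, 48]
t=24: [81, 81, 81, 81, 77, 77, 90]
t=25: [6, 6, 6, 6, 6, 6, 19]
t=26: [21, 21, 21, 21, 18, 18, 41]
t=27: [66, 66, 66, 66, 57, 57, 95]
t=28: [47, 47, 47, 47, 58, 58, 43]
t=29: [93, 93, 93, 93, 79, 79, 106]
t=30: [35, 35, 35, 35, 17, 17, 62]
t=31: [89, 89, 89, 89, 72, 72, 74]
t=32: [25, 25, 25, 25, 25, 25, 21]
t=33: [73, 73, 73, 73, 75, 75, 67]
t=34: [21, 21, 21, 21, 17, 17, 31]
t=35: [63, 63, 63, 63, 55, 55, 81]
t=36: [51, 51, 51, 51, 65, 65, 22]
t=37: [76, 76, 76, 76, 61, 61, 74]
t=38: [21, 21, 21, 21, 39, 39, 15]
t=39: [72, 72, 72, 72, 95, 95, 52]
t=40: [34, 34, 34, 34, 36, 36, 60]
t=41: [99, 99, 99, 99, 105, 105, 76]
t=42: [56, 56, 56, 56, 67, 67, 30]
t=43: [67, 67, 67, 67, 52, 52, 82]
t=44: [44, 44, 44, 44, 66, 66, 19]
t=45: [89, 89, 89, 89, 68, 68, 77]
t=46: [27, 27, 27, 27, 32, 32, 16]
t=47: [80, 80, 80, 80, 90, 90, 61]
t=48: [11, 11, 11, 11, 18, 18, 34]
t=49: [44, 44, 44, 44, 45, 45, 74]
t=50: [98, 98, 98, 98, 106, 106, 54]
t=51: [61, 61, 61, 61, 68, 68, 68]
t=52: [50, 50, 50, 50, 44, 44, 44]
t=53: [95, 95, 95, 95, 100, 100, 100]
t=54: [49, 49, 49, 49, 54, 54, 54]
t=55: [88, 88, 88, 88, 84, 84, 84]
t=56: [20, 20, 20, 20, 16, 16, 16]
t=57: [56, 56, 56, 56, 52, 52, 52]
t=58: [75, 75, 75, 75, 79, 79, 79]
t=59: [11, 11, 11, 11, 7, 7, 7]
t=60: [29, 29, 29, 29, 25, 25, 25]
t=61: [83, 83, 83, 83, 79, 79, 79]
t=62: [7, 7, 7, 7, 5, 5, 5]
t=63: [19, 19, 19, 19, 17, 17, 17]
t=64: [55, 55, 55, 55, 53, 53, 53]
t=65: [76, 76, 76, 76, 78, 78, 78]
t=66: [10, 10, 10, 10, 8, 8, 8]
t=67: [28, 28, 28, 28, 26, 26, 26]
t=68: [82, 82, 82, 82, 80, 80, 80]
t=69: [4, 4, 4, 4, 2, 2, 2]
t=70: [10, 10, 10, 10, 8, 8, 8]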